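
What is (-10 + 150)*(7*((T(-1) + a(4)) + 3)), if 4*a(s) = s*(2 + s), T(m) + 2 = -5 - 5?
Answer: -2940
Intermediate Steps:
T(m) = -12 (T(m) = -2 + (-5 - 5) = -2 - 10 = -12)
a(s) = s*(2 + s)/4 (a(s) = (s*(2 + s))/4 = s*(2 + s)/4)
(-10 + 150)*(7*((T(-1) + a(4)) + 3)) = (-10 + 150)*(7*((-12 + (¼)*4*(2 + 4)) + 3)) = 140*(7*((-12 + (¼)*4*6) + 3)) = 140*(7*((-12 + 6) + 3)) = 140*(7*(-6 + 3)) = 140*(7*(-3)) = 140*(-21) = -2940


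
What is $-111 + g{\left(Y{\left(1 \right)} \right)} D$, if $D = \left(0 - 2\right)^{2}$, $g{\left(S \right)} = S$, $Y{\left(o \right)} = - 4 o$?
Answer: $-127$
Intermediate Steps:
$D = 4$ ($D = \left(-2\right)^{2} = 4$)
$-111 + g{\left(Y{\left(1 \right)} \right)} D = -111 + \left(-4\right) 1 \cdot 4 = -111 - 16 = -127$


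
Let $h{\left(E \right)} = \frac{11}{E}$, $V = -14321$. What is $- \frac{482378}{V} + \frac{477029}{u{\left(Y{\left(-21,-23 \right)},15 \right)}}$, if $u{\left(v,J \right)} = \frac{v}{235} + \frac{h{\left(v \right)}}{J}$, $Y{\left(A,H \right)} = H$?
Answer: $- \frac{110772281467123}{30131384} \approx -3.6763 \cdot 10^{6}$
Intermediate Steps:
$u{\left(v,J \right)} = \frac{v}{235} + \frac{11}{J v}$ ($u{\left(v,J \right)} = \frac{v}{235} + \frac{11 \frac{1}{v}}{J} = v \frac{1}{235} + \frac{11}{J v} = \frac{v}{235} + \frac{11}{J v}$)
$- \frac{482378}{V} + \frac{477029}{u{\left(Y{\left(-21,-23 \right)},15 \right)}} = - \frac{482378}{-14321} + \frac{477029}{\frac{1}{235} \left(-23\right) + \frac{11}{15 \left(-23\right)}} = \left(-482378\right) \left(- \frac{1}{14321}\right) + \frac{477029}{- \frac{23}{235} + 11 \cdot \frac{1}{15} \left(- \frac{1}{23}\right)} = \frac{482378}{14321} + \frac{477029}{- \frac{23}{235} - \frac{11}{345}} = \frac{482378}{14321} + \frac{477029}{- \frac{2104}{16215}} = \frac{482378}{14321} + 477029 \left(- \frac{16215}{2104}\right) = \frac{482378}{14321} - \frac{7735025235}{2104} = - \frac{110772281467123}{30131384}$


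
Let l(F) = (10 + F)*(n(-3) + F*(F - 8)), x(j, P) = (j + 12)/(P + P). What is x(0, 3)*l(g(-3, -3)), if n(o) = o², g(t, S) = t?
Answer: 588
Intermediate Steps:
x(j, P) = (12 + j)/(2*P) (x(j, P) = (12 + j)/((2*P)) = (12 + j)*(1/(2*P)) = (12 + j)/(2*P))
l(F) = (9 + F*(-8 + F))*(10 + F) (l(F) = (10 + F)*((-3)² + F*(F - 8)) = (10 + F)*(9 + F*(-8 + F)) = (9 + F*(-8 + F))*(10 + F))
x(0, 3)*l(g(-3, -3)) = ((½)*(12 + 0)/3)*(90 + (-3)³ - 71*(-3) + 2*(-3)²) = ((½)*(⅓)*12)*(90 - 27 + 213 + 2*9) = 2*(90 - 27 + 213 + 18) = 2*294 = 588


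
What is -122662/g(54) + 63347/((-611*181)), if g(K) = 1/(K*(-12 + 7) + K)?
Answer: 2930107596925/110591 ≈ 2.6495e+7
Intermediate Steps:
g(K) = -1/(4*K) (g(K) = 1/(K*(-5) + K) = 1/(-5*K + K) = 1/(-4*K) = -1/(4*K))
-122662/g(54) + 63347/((-611*181)) = -122662/((-¼/54)) + 63347/((-611*181)) = -122662/((-¼*1/54)) + 63347/(-110591) = -122662/(-1/216) + 63347*(-1/110591) = -122662*(-216) - 63347/110591 = 26494992 - 63347/110591 = 2930107596925/110591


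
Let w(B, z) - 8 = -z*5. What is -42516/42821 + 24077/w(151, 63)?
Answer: -1044053629/13146047 ≈ -79.420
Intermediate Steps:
w(B, z) = 8 - 5*z (w(B, z) = 8 - z*5 = 8 - 5*z)
-42516/42821 + 24077/w(151, 63) = -42516/42821 + 24077/(8 - 5*63) = -42516*1/42821 + 24077/(8 - 315) = -42516/42821 + 24077/(-307) = -42516/42821 + 24077*(-1/307) = -42516/42821 - 24077/307 = -1044053629/13146047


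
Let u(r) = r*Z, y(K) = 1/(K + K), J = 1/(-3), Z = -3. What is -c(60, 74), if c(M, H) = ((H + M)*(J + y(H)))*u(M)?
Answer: -291450/37 ≈ -7877.0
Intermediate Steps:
J = -1/3 ≈ -0.33333
y(K) = 1/(2*K)
u(r) = -3*r (u(r) = r*(-3) = -3*r)
c(M, H) = -3*M*(-1/3 + 1/(2*H))*(H + M) (c(M, H) = ((H + M)*(-1/3 + 1/(2*H)))*(-3*M) = ((-1/3 + 1/(2*H))*(H + M))*(-3*M) = -3*M*(-1/3 + 1/(2*H))*(H + M))
-c(60, 74) = -60*(-3*60 + 74*(-3 + 2*74 + 2*60))/(2*74) = -60*(-180 + 74*(-3 + 148 + 120))/(2*74) = -60*(-180 + 74*265)/(2*74) = -60*(-180 + 19610)/(2*74) = -60*19430/(2*74) = -1*291450/37 = -291450/37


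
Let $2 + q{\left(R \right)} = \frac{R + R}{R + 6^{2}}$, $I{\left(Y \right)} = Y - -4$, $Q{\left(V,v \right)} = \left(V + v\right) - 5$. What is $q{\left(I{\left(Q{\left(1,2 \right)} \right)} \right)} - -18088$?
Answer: $\frac{343636}{19} \approx 18086.0$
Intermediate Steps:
$Q{\left(V,v \right)} = -5 + V + v$
$I{\left(Y \right)} = 4 + Y$ ($I{\left(Y \right)} = Y + 4 = 4 + Y$)
$q{\left(R \right)} = -2 + \frac{2 R}{36 + R}$ ($q{\left(R \right)} = -2 + \frac{R + R}{R + 6^{2}} = -2 + \frac{2 R}{R + 36} = -2 + \frac{2 R}{36 + R}$)
$q{\left(I{\left(Q{\left(1,2 \right)} \right)} \right)} - -18088 = - \frac{72}{36 + \left(4 + \left(-5 + 1 + 2\right)\right)} - -18088 = - \frac{72}{36 + \left(4 - 2\right)} + 18088 = - \frac{72}{36 + 2} + 18088 = - \frac{72}{38} + 18088 = \left(-72\right) \frac{1}{38} + 18088 = - \frac{36}{19} + 18088 = \frac{343636}{19}$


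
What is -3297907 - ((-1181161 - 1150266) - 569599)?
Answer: -396881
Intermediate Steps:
-3297907 - ((-1181161 - 1150266) - 569599) = -3297907 - (-2331427 - 569599) = -3297907 - 1*(-2901026) = -3297907 + 2901026 = -396881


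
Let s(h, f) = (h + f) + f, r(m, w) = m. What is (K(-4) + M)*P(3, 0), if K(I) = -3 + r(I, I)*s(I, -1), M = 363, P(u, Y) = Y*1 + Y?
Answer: 0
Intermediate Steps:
P(u, Y) = 2*Y (P(u, Y) = Y + Y = 2*Y)
s(h, f) = h + 2*f (s(h, f) = (f + h) + f = h + 2*f)
K(I) = -3 + I*(-2 + I) (K(I) = -3 + I*(I + 2*(-1)) = -3 + I*(I - 2) = -3 + I*(-2 + I))
(K(-4) + M)*P(3, 0) = ((-3 - 4*(-2 - 4)) + 363)*(2*0) = ((-3 - 4*(-6)) + 363)*0 = ((-3 + 24) + 363)*0 = (21 + 363)*0 = 384*0 = 0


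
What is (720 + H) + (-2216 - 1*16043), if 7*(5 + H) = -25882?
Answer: -148690/7 ≈ -21241.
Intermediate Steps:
H = -25917/7 (H = -5 + (⅐)*(-25882) = -5 - 25882/7 = -25917/7 ≈ -3702.4)
(720 + H) + (-2216 - 1*16043) = (720 - 25917/7) + (-2216 - 1*16043) = -20877/7 + (-2216 - 16043) = -20877/7 - 18259 = -148690/7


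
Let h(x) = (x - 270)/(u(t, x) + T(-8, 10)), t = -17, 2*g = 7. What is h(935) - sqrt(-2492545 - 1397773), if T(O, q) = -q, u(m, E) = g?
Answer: -1330/13 - I*sqrt(3890318) ≈ -102.31 - 1972.4*I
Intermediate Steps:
g = 7/2 (g = (1/2)*7 = 7/2 ≈ 3.5000)
u(m, E) = 7/2
h(x) = 540/13 - 2*x/13 (h(x) = (x - 270)/(7/2 - 1*10) = (-270 + x)/(7/2 - 10) = (-270 + x)/(-13/2) = (-270 + x)*(-2/13) = 540/13 - 2*x/13)
h(935) - sqrt(-2492545 - 1397773) = (540/13 - 2/13*935) - sqrt(-2492545 - 1397773) = (540/13 - 1870/13) - sqrt(-3890318) = -1330/13 - I*sqrt(3890318)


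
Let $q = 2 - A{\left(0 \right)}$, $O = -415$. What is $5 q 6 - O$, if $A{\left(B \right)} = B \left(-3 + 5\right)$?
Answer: $475$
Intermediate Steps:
$A{\left(B \right)} = 2 B$ ($A{\left(B \right)} = B 2 = 2 B$)
$q = 2$ ($q = 2 - 2 \cdot 0 = 2 - 0 = 2 + 0 = 2$)
$5 q 6 - O = 5 \cdot 2 \cdot 6 - -415 = 10 \cdot 6 + 415 = 60 + 415 = 475$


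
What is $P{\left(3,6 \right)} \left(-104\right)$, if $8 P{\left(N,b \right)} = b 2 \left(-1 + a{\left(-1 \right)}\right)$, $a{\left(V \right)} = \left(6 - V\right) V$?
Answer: $1248$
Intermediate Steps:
$a{\left(V \right)} = V \left(6 - V\right)$
$P{\left(N,b \right)} = - 2 b$ ($P{\left(N,b \right)} = \frac{b 2 \left(-1 - \left(6 - -1\right)\right)}{8} = \frac{b 2 \left(-1 - \left(6 + 1\right)\right)}{8} = \frac{b 2 \left(-1 - 7\right)}{8} = \frac{b 2 \left(-8\right)}{8} = \frac{b \left(-16\right)}{8} = \frac{\left(-16\right) b}{8} = - 2 b$)
$P{\left(3,6 \right)} \left(-104\right) = \left(-2\right) 6 \left(-104\right) = \left(-12\right) \left(-104\right) = 1248$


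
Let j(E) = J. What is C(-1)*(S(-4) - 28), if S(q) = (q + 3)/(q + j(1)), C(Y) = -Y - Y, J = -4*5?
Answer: -671/12 ≈ -55.917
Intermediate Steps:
J = -20
j(E) = -20
C(Y) = -2*Y
S(q) = (3 + q)/(-20 + q) (S(q) = (q + 3)/(q - 20) = (3 + q)/(-20 + q))
C(-1)*(S(-4) - 28) = (-2*(-1))*((3 - 4)/(-20 - 4) - 28) = 2*(-1/(-24) - 28) = 2*(-1/24*(-1) - 28) = 2*(1/24 - 28) = 2*(-671/24) = -671/12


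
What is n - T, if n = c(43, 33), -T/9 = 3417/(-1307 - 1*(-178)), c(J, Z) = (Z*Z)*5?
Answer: 6116652/1129 ≈ 5417.8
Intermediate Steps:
c(J, Z) = 5*Z² (c(J, Z) = Z²*5 = 5*Z²)
T = 30753/1129 (T = -30753/(-1307 - 1*(-178)) = -30753/(-1307 + 178) = -30753/(-1129) = -30753*(-1)/1129 = -9*(-3417/1129) = 30753/1129 ≈ 27.239)
n = 5445 (n = 5*33² = 5*1089 = 5445)
n - T = 5445 - 1*30753/1129 = 5445 - 30753/1129 = 6116652/1129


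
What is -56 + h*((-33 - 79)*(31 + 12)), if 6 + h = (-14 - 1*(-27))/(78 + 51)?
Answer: 85064/3 ≈ 28355.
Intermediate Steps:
h = -761/129 (h = -6 + (-14 - 1*(-27))/(78 + 51) = -6 + (-14 + 27)/129 = -6 + 13*(1/129) = -6 + 13/129 = -761/129 ≈ -5.8992)
-56 + h*((-33 - 79)*(31 + 12)) = -56 - 761*(-33 - 79)*(31 + 12)/129 = -56 - (-85232)*43/129 = -56 - 761/129*(-4816) = -56 + 85232/3 = 85064/3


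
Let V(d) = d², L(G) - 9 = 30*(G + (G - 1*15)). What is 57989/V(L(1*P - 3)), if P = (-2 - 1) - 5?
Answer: 57989/1212201 ≈ 0.047838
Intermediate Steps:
P = -8 (P = -3 - 5 = -8)
L(G) = -441 + 60*G (L(G) = 9 + 30*(G + (G - 1*15)) = 9 + 30*(G + (G - 15)) = 9 + 30*(G + (-15 + G)) = 9 + 30*(-15 + 2*G) = 9 + (-450 + 60*G) = -441 + 60*G)
57989/V(L(1*P - 3)) = 57989/((-441 + 60*(1*(-8) - 3))²) = 57989/((-441 + 60*(-8 - 3))²) = 57989/((-441 + 60*(-11))²) = 57989/((-441 - 660)²) = 57989/((-1101)²) = 57989/1212201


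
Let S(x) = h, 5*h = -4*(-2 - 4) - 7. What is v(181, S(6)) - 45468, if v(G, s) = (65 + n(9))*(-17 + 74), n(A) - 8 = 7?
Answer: -40908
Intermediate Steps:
h = 17/5 (h = (-4*(-2 - 4) - 7)/5 = (-4*(-6) - 7)/5 = (24 - 7)/5 = (⅕)*17 = 17/5 ≈ 3.4000)
S(x) = 17/5
n(A) = 15 (n(A) = 8 + 7 = 15)
v(G, s) = 4560 (v(G, s) = (65 + 15)*(-17 + 74) = 80*57 = 4560)
v(181, S(6)) - 45468 = 4560 - 45468 = -40908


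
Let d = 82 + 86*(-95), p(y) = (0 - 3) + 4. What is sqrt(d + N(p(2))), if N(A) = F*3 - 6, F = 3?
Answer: 7*I*sqrt(165) ≈ 89.917*I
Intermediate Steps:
p(y) = 1 (p(y) = -3 + 4 = 1)
N(A) = 3 (N(A) = 3*3 - 6 = 9 - 6 = 3)
d = -8088 (d = 82 - 8170 = -8088)
sqrt(d + N(p(2))) = sqrt(-8088 + 3) = sqrt(-8085) = 7*I*sqrt(165)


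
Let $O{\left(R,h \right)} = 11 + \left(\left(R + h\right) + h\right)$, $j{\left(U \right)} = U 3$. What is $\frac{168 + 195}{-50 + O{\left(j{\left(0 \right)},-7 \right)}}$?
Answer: $- \frac{363}{53} \approx -6.8491$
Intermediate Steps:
$j{\left(U \right)} = 3 U$
$O{\left(R,h \right)} = 11 + R + 2 h$ ($O{\left(R,h \right)} = 11 + \left(R + 2 h\right) = 11 + R + 2 h$)
$\frac{168 + 195}{-50 + O{\left(j{\left(0 \right)},-7 \right)}} = \frac{168 + 195}{-50 + \left(11 + 3 \cdot 0 + 2 \left(-7\right)\right)} = \frac{363}{-50 + \left(11 + 0 - 14\right)} = \frac{363}{-50 - 3} = \frac{363}{-53} = 363 \left(- \frac{1}{53}\right) = - \frac{363}{53}$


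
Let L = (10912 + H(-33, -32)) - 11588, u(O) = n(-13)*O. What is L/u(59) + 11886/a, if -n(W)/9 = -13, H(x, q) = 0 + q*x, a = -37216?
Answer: -33953489/128451024 ≈ -0.26433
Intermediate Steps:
H(x, q) = q*x
n(W) = 117 (n(W) = -9*(-13) = 117)
u(O) = 117*O
L = 380 (L = (10912 - 32*(-33)) - 11588 = (10912 + 1056) - 11588 = 11968 - 11588 = 380)
L/u(59) + 11886/a = 380/((117*59)) + 11886/(-37216) = 380/6903 + 11886*(-1/37216) = 380*(1/6903) - 5943/18608 = 380/6903 - 5943/18608 = -33953489/128451024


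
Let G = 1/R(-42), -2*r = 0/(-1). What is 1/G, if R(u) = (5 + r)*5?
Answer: 25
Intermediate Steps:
r = 0 (r = -0/(-1) = -0*(-1) = -1/2*0 = 0)
R(u) = 25 (R(u) = (5 + 0)*5 = 5*5 = 25)
G = 1/25 ≈ 0.040000
1/G = 1/(1/25) = 25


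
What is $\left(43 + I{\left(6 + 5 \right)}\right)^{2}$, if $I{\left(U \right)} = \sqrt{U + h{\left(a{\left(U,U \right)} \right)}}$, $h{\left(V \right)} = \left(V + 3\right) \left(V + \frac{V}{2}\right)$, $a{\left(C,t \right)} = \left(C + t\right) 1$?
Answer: $2685 + 172 \sqrt{209} \approx 5171.6$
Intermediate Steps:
$a{\left(C,t \right)} = C + t$
$h{\left(V \right)} = \frac{3 V \left(3 + V\right)}{2}$ ($h{\left(V \right)} = \left(3 + V\right) \left(V + V \frac{1}{2}\right) = \left(3 + V\right) \left(V + \frac{V}{2}\right) = \left(3 + V\right) \frac{3 V}{2} = \frac{3 V \left(3 + V\right)}{2}$)
$I{\left(U \right)} = \sqrt{U + 3 U \left(3 + 2 U\right)}$ ($I{\left(U \right)} = \sqrt{U + \frac{3 \left(U + U\right) \left(3 + \left(U + U\right)\right)}{2}} = \sqrt{U + \frac{3 \cdot 2 U \left(3 + 2 U\right)}{2}} = \sqrt{U + 3 U \left(3 + 2 U\right)}$)
$\left(43 + I{\left(6 + 5 \right)}\right)^{2} = \left(43 + \sqrt{2} \sqrt{\left(6 + 5\right) \left(5 + 3 \left(6 + 5\right)\right)}\right)^{2} = \left(43 + \sqrt{2} \sqrt{11 \left(5 + 3 \cdot 11\right)}\right)^{2} = \left(43 + \sqrt{2} \sqrt{11 \left(5 + 33\right)}\right)^{2} = \left(43 + \sqrt{2} \sqrt{11 \cdot 38}\right)^{2} = \left(43 + \sqrt{2} \sqrt{418}\right)^{2} = \left(43 + 2 \sqrt{209}\right)^{2}$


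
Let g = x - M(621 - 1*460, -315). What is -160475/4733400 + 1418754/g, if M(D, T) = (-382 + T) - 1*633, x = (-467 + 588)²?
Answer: 5479973255/61711944 ≈ 88.799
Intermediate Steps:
x = 14641 (x = 121² = 14641)
M(D, T) = -1015 + T (M(D, T) = (-382 + T) - 633 = -1015 + T)
g = 15971 (g = 14641 - (-1015 - 315) = 14641 - 1*(-1330) = 14641 + 1330 = 15971)
-160475/4733400 + 1418754/g = -160475/4733400 + 1418754/15971 = -160475*1/4733400 + 1418754*(1/15971) = -131/3864 + 1418754/15971 = 5479973255/61711944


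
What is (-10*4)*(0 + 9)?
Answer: -360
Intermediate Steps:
(-10*4)*(0 + 9) = -5*8*9 = -40*9 = -360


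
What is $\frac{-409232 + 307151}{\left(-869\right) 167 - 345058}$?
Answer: $\frac{102081}{490181} \approx 0.20825$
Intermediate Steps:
$\frac{-409232 + 307151}{\left(-869\right) 167 - 345058} = - \frac{102081}{-145123 - 345058} = - \frac{102081}{-490181} = \left(-102081\right) \left(- \frac{1}{490181}\right) = \frac{102081}{490181}$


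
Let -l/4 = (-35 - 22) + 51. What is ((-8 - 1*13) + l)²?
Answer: 9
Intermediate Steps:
l = 24 (l = -4*((-35 - 22) + 51) = -4*(-57 + 51) = -4*(-6) = 24)
((-8 - 1*13) + l)² = ((-8 - 1*13) + 24)² = ((-8 - 13) + 24)² = (-21 + 24)² = 3² = 9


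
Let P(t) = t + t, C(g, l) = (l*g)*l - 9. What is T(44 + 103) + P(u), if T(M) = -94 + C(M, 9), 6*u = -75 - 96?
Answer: 11747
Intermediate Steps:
u = -57/2 (u = (-75 - 96)/6 = (⅙)*(-171) = -57/2 ≈ -28.500)
C(g, l) = -9 + g*l² (C(g, l) = (g*l)*l - 9 = g*l² - 9 = -9 + g*l²)
P(t) = 2*t
T(M) = -103 + 81*M (T(M) = -94 + (-9 + M*9²) = -94 + (-9 + M*81) = -94 + (-9 + 81*M) = -103 + 81*M)
T(44 + 103) + P(u) = (-103 + 81*(44 + 103)) + 2*(-57/2) = (-103 + 81*147) - 57 = (-103 + 11907) - 57 = 11804 - 57 = 11747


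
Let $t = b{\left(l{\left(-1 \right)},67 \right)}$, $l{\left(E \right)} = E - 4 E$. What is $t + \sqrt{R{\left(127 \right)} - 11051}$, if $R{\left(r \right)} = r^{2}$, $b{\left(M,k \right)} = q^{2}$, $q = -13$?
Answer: $169 + \sqrt{5078} \approx 240.26$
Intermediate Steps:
$l{\left(E \right)} = - 3 E$
$b{\left(M,k \right)} = 169$ ($b{\left(M,k \right)} = \left(-13\right)^{2} = 169$)
$t = 169$
$t + \sqrt{R{\left(127 \right)} - 11051} = 169 + \sqrt{127^{2} - 11051} = 169 + \sqrt{16129 - 11051} = 169 + \sqrt{5078}$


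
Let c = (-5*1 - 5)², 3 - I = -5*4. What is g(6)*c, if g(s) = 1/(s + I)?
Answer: 100/29 ≈ 3.4483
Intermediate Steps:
I = 23 (I = 3 - (-5)*4 = 3 - 1*(-20) = 3 + 20 = 23)
g(s) = 1/(23 + s) (g(s) = 1/(s + 23) = 1/(23 + s))
c = 100 (c = (-5 - 5)² = (-10)² = 100)
g(6)*c = 100/(23 + 6) = 100/29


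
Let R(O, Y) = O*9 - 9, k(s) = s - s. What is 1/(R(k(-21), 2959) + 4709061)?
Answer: 1/4709052 ≈ 2.1236e-7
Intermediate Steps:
k(s) = 0
R(O, Y) = -9 + 9*O (R(O, Y) = 9*O - 9 = -9 + 9*O)
1/(R(k(-21), 2959) + 4709061) = 1/((-9 + 9*0) + 4709061) = 1/((-9 + 0) + 4709061) = 1/(-9 + 4709061) = 1/4709052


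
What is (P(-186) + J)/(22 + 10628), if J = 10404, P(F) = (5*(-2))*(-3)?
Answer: 1739/1775 ≈ 0.97972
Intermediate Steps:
P(F) = 30 (P(F) = -10*(-3) = 30)
(P(-186) + J)/(22 + 10628) = (30 + 10404)/(22 + 10628) = 10434/10650 = 10434*(1/10650) = 1739/1775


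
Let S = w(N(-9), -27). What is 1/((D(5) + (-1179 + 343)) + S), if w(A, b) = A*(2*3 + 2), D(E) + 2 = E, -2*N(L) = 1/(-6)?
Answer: -3/2497 ≈ -0.0012014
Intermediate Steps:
N(L) = 1/12 (N(L) = -½/(-6) = -½*(-⅙) = 1/12)
D(E) = -2 + E
w(A, b) = 8*A (w(A, b) = A*(6 + 2) = A*8 = 8*A)
S = ⅔ (S = 8*(1/12) = ⅔ ≈ 0.66667)
1/((D(5) + (-1179 + 343)) + S) = 1/(((-2 + 5) + (-1179 + 343)) + ⅔) = 1/((3 - 836) + ⅔) = 1/(-833 + ⅔) = 1/(-2497/3) = -3/2497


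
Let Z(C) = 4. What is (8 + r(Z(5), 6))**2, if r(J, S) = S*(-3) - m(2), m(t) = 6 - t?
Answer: 196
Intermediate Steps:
r(J, S) = -4 - 3*S (r(J, S) = S*(-3) - (6 - 1*2) = -3*S - (6 - 2) = -3*S - 1*4 = -3*S - 4 = -4 - 3*S)
(8 + r(Z(5), 6))**2 = (8 + (-4 - 3*6))**2 = (8 + (-4 - 18))**2 = (8 - 22)**2 = (-14)**2 = 196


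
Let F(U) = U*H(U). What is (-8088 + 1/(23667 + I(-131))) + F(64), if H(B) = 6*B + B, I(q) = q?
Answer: 484465025/23536 ≈ 20584.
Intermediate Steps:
H(B) = 7*B
F(U) = 7*U² (F(U) = U*(7*U) = 7*U²)
(-8088 + 1/(23667 + I(-131))) + F(64) = (-8088 + 1/(23667 - 131)) + 7*64² = (-8088 + 1/23536) + 7*4096 = (-8088 + 1/23536) + 28672 = -190359167/23536 + 28672 = 484465025/23536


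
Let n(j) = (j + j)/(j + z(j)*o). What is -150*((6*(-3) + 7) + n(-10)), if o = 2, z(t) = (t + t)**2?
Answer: 130650/79 ≈ 1653.8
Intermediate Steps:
z(t) = 4*t**2 (z(t) = (2*t)**2 = 4*t**2)
n(j) = 2*j/(j + 8*j**2) (n(j) = (j + j)/(j + (4*j**2)*2) = (2*j)/(j + 8*j**2) = 2*j/(j + 8*j**2))
-150*((6*(-3) + 7) + n(-10)) = -150*((6*(-3) + 7) + 2/(1 + 8*(-10))) = -150*((-18 + 7) + 2/(1 - 80)) = -150*(-11 + 2/(-79)) = -150*(-11 + 2*(-1/79)) = -150*(-11 - 2/79) = -150*(-871/79) = 130650/79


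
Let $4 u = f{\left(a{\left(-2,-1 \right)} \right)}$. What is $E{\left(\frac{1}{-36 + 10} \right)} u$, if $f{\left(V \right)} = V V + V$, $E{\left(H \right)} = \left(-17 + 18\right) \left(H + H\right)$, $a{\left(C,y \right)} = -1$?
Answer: $0$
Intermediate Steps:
$E{\left(H \right)} = 2 H$ ($E{\left(H \right)} = 1 \cdot 2 H = 2 H$)
$f{\left(V \right)} = V + V^{2}$ ($f{\left(V \right)} = V^{2} + V = V + V^{2}$)
$u = 0$ ($u = \frac{\left(-1\right) \left(1 - 1\right)}{4} = \frac{\left(-1\right) 0}{4} = \frac{1}{4} \cdot 0 = 0$)
$E{\left(\frac{1}{-36 + 10} \right)} u = \frac{2}{-36 + 10} \cdot 0 = \frac{2}{-26} \cdot 0 = 2 \left(- \frac{1}{26}\right) 0 = \left(- \frac{1}{13}\right) 0 = 0$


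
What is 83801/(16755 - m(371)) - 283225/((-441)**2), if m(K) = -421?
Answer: 11433029681/3340405656 ≈ 3.4226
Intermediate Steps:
83801/(16755 - m(371)) - 283225/((-441)**2) = 83801/(16755 - 1*(-421)) - 283225/((-441)**2) = 83801/(16755 + 421) - 283225/194481 = 83801/17176 - 283225*1/194481 = 83801*(1/17176) - 283225/194481 = 83801/17176 - 283225/194481 = 11433029681/3340405656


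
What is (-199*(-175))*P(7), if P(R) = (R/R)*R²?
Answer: 1706425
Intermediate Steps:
P(R) = R² (P(R) = 1*R² = R²)
(-199*(-175))*P(7) = -199*(-175)*7² = 34825*49 = 1706425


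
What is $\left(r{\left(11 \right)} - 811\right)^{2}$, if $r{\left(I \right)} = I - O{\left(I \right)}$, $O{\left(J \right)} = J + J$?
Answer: $675684$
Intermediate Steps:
$O{\left(J \right)} = 2 J$
$r{\left(I \right)} = - I$ ($r{\left(I \right)} = I - 2 I = - I$)
$\left(r{\left(11 \right)} - 811\right)^{2} = \left(\left(-1\right) 11 - 811\right)^{2} = \left(-11 - 811\right)^{2} = \left(-822\right)^{2} = 675684$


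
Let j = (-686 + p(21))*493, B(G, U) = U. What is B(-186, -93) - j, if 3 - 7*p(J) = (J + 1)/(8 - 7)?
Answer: 2376102/7 ≈ 3.3944e+5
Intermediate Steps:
p(J) = 2/7 - J/7 (p(J) = 3/7 - (J + 1)/(7*(8 - 7)) = 3/7 - (1 + J)/(7*1) = 3/7 - (1 + J)/7 = 3/7 + (-1/7 - J/7) = 2/7 - J/7)
j = -2376753/7 (j = (-686 + (2/7 - 1/7*21))*493 = (-686 + (2/7 - 3))*493 = (-686 - 19/7)*493 = -4821/7*493 = -2376753/7 ≈ -3.3954e+5)
B(-186, -93) - j = -93 - 1*(-2376753/7) = -93 + 2376753/7 = 2376102/7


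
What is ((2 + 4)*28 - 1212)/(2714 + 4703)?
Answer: -1044/7417 ≈ -0.14076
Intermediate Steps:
((2 + 4)*28 - 1212)/(2714 + 4703) = (6*28 - 1212)/7417 = (168 - 1212)*(1/7417) = -1044*1/7417 = -1044/7417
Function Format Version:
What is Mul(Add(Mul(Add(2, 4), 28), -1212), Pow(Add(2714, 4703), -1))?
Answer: Rational(-1044, 7417) ≈ -0.14076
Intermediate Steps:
Mul(Add(Mul(Add(2, 4), 28), -1212), Pow(Add(2714, 4703), -1)) = Mul(Add(Mul(6, 28), -1212), Pow(7417, -1)) = Mul(Add(168, -1212), Rational(1, 7417)) = Mul(-1044, Rational(1, 7417)) = Rational(-1044, 7417)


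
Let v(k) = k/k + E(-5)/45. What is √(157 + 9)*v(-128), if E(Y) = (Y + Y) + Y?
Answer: 2*√166/3 ≈ 8.5894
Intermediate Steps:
E(Y) = 3*Y (E(Y) = 2*Y + Y = 3*Y)
v(k) = ⅔ (v(k) = k/k + (3*(-5))/45 = 1 - 15*1/45 = 1 - ⅓ = ⅔)
√(157 + 9)*v(-128) = √(157 + 9)*(⅔) = √166*(⅔) = 2*√166/3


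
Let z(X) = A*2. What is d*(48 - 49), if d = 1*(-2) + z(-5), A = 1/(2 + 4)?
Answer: 5/3 ≈ 1.6667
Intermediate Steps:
A = 1/6 ≈ 0.16667
z(X) = 1/3 (z(X) = (1/6)*2 = 1/3)
d = -5/3 (d = 1*(-2) + 1/3 = -2 + 1/3 = -5/3 ≈ -1.6667)
d*(48 - 49) = -5*(48 - 49)/3 = -5/3*(-1) = 5/3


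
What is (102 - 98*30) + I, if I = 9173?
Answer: 6335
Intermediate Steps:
(102 - 98*30) + I = (102 - 98*30) + 9173 = (102 - 2940) + 9173 = -2838 + 9173 = 6335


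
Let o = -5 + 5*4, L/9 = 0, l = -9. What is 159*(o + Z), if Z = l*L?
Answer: 2385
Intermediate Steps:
L = 0 (L = 9*0 = 0)
Z = 0 (Z = -9*0 = 0)
o = 15 (o = -5 + 20 = 15)
159*(o + Z) = 159*(15 + 0) = 159*15 = 2385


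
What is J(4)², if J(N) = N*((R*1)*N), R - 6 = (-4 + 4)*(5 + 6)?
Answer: 9216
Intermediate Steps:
R = 6 (R = 6 + (-4 + 4)*(5 + 6) = 6 + 0*11 = 6 + 0 = 6)
J(N) = 6*N² (J(N) = N*((6*1)*N) = N*(6*N) = 6*N²)
J(4)² = (6*4²)² = (6*16)² = 96² = 9216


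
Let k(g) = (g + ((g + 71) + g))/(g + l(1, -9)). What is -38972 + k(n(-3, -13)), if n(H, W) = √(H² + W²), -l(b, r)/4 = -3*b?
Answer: -662683/17 + 35*√178/34 ≈ -38968.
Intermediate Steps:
l(b, r) = 12*b (l(b, r) = -(-12)*b = 12*b)
k(g) = (71 + 3*g)/(12 + g) (k(g) = (g + ((g + 71) + g))/(g + 12*1) = (g + ((71 + g) + g))/(g + 12) = (g + (71 + 2*g))/(12 + g) = (71 + 3*g)/(12 + g))
-38972 + k(n(-3, -13)) = -38972 + (71 + 3*√((-3)² + (-13)²))/(12 + √((-3)² + (-13)²)) = -38972 + (71 + 3*√(9 + 169))/(12 + √(9 + 169)) = -38972 + (71 + 3*√178)/(12 + √178)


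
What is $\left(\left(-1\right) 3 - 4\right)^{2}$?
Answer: $49$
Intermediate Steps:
$\left(\left(-1\right) 3 - 4\right)^{2} = \left(-3 - 4\right)^{2} = \left(-7\right)^{2} = 49$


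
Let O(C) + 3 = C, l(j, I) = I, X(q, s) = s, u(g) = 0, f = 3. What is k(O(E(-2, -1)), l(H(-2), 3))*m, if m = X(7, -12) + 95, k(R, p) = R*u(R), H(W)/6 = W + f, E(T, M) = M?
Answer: 0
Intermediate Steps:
H(W) = 18 + 6*W (H(W) = 6*(W + 3) = 6*(3 + W) = 18 + 6*W)
O(C) = -3 + C
k(R, p) = 0 (k(R, p) = R*0 = 0)
m = 83 (m = -12 + 95 = 83)
k(O(E(-2, -1)), l(H(-2), 3))*m = 0*83 = 0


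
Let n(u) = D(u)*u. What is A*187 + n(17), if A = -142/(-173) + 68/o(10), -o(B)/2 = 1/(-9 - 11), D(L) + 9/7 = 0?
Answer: 154150169/1211 ≈ 1.2729e+5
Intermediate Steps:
D(L) = -9/7 (D(L) = -9/7 + 0 = -9/7)
o(B) = ⅒ (o(B) = -2/(-9 - 11) = -2/(-20) = -2*(-1/20) = ⅒)
n(u) = -9*u/7
A = 117782/173 (A = -142/(-173) + 68/(⅒) = -142*(-1/173) + 68*10 = 142/173 + 680 = 117782/173 ≈ 680.82)
A*187 + n(17) = (117782/173)*187 - 9/7*17 = 22025234/173 - 153/7 = 154150169/1211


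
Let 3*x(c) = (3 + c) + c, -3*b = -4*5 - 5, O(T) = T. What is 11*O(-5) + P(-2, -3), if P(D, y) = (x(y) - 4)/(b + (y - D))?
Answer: -1225/22 ≈ -55.682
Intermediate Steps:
b = 25/3 (b = -(-4*5 - 5)/3 = -(-20 - 5)/3 = -⅓*(-25) = 25/3 ≈ 8.3333)
x(c) = 1 + 2*c/3 (x(c) = ((3 + c) + c)/3 = (3 + 2*c)/3 = 1 + 2*c/3)
P(D, y) = (-3 + 2*y/3)/(25/3 + y - D) (P(D, y) = ((1 + 2*y/3) - 4)/(25/3 + (y - D)) = (-3 + 2*y/3)/(25/3 + y - D))
11*O(-5) + P(-2, -3) = 11*(-5) + (-9 + 2*(-3))/(25 - 3*(-2) + 3*(-3)) = -55 + (-9 - 6)/(25 + 6 - 9) = -55 - 15/22 = -1225/22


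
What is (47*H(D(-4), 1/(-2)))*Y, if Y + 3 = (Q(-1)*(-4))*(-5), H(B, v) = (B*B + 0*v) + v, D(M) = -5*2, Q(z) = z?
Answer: -215119/2 ≈ -1.0756e+5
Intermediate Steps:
D(M) = -10
H(B, v) = v + B² (H(B, v) = (B² + 0) + v = B² + v = v + B²)
Y = -23 (Y = -3 - 1*(-4)*(-5) = -3 + 4*(-5) = -3 - 20 = -23)
(47*H(D(-4), 1/(-2)))*Y = (47*(1/(-2) + (-10)²))*(-23) = (47*(-½ + 100))*(-23) = (47*(199/2))*(-23) = (9353/2)*(-23) = -215119/2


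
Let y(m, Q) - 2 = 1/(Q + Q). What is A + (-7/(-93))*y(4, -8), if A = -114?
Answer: -5465/48 ≈ -113.85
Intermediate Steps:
y(m, Q) = 2 + 1/(2*Q) (y(m, Q) = 2 + 1/(Q + Q) = 2 + 1/(2*Q))
A + (-7/(-93))*y(4, -8) = -114 + (-7/(-93))*(2 + (½)/(-8)) = -114 + (-7*(-1/93))*(2 + (½)*(-⅛)) = -114 + 7*(2 - 1/16)/93 = -114 + (7/93)*(31/16) = -114 + 7/48 = -5465/48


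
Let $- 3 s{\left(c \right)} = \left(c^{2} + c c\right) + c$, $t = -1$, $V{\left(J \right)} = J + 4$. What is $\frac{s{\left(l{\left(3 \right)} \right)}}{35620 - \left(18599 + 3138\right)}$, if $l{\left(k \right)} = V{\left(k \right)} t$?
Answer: $- \frac{91}{41649} \approx -0.0021849$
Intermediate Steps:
$V{\left(J \right)} = 4 + J$
$l{\left(k \right)} = -4 - k$ ($l{\left(k \right)} = \left(4 + k\right) \left(-1\right) = -4 - k$)
$s{\left(c \right)} = - \frac{2 c^{2}}{3} - \frac{c}{3}$ ($s{\left(c \right)} = - \frac{\left(c^{2} + c c\right) + c}{3} = - \frac{\left(c^{2} + c^{2}\right) + c}{3} = - \frac{2 c^{2} + c}{3} = - \frac{c + 2 c^{2}}{3} = - \frac{2 c^{2}}{3} - \frac{c}{3}$)
$\frac{s{\left(l{\left(3 \right)} \right)}}{35620 - \left(18599 + 3138\right)} = \frac{\left(- \frac{1}{3}\right) \left(-4 - 3\right) \left(1 + 2 \left(-4 - 3\right)\right)}{35620 - \left(18599 + 3138\right)} = \frac{\left(- \frac{1}{3}\right) \left(-4 - 3\right) \left(1 + 2 \left(-4 - 3\right)\right)}{35620 - 21737} = \frac{\left(- \frac{1}{3}\right) \left(-7\right) \left(1 + 2 \left(-7\right)\right)}{35620 - 21737} = \frac{\left(- \frac{1}{3}\right) \left(-7\right) \left(1 - 14\right)}{13883} = \left(- \frac{1}{3}\right) \left(-7\right) \left(-13\right) \frac{1}{13883} = \left(- \frac{91}{3}\right) \frac{1}{13883} = - \frac{91}{41649}$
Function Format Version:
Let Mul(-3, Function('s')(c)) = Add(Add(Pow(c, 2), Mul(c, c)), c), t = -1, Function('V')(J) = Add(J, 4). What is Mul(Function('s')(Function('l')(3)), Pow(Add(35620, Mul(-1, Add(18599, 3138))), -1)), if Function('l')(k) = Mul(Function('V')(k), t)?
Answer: Rational(-91, 41649) ≈ -0.0021849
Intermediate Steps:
Function('V')(J) = Add(4, J)
Function('l')(k) = Add(-4, Mul(-1, k)) (Function('l')(k) = Mul(Add(4, k), -1) = Add(-4, Mul(-1, k)))
Function('s')(c) = Add(Mul(Rational(-2, 3), Pow(c, 2)), Mul(Rational(-1, 3), c)) (Function('s')(c) = Mul(Rational(-1, 3), Add(Add(Pow(c, 2), Mul(c, c)), c)) = Mul(Rational(-1, 3), Add(Add(Pow(c, 2), Pow(c, 2)), c)) = Mul(Rational(-1, 3), Add(Mul(2, Pow(c, 2)), c)) = Mul(Rational(-1, 3), Add(c, Mul(2, Pow(c, 2)))) = Add(Mul(Rational(-2, 3), Pow(c, 2)), Mul(Rational(-1, 3), c)))
Mul(Function('s')(Function('l')(3)), Pow(Add(35620, Mul(-1, Add(18599, 3138))), -1)) = Mul(Mul(Rational(-1, 3), Add(-4, Mul(-1, 3)), Add(1, Mul(2, Add(-4, Mul(-1, 3))))), Pow(Add(35620, Mul(-1, Add(18599, 3138))), -1)) = Mul(Mul(Rational(-1, 3), Add(-4, -3), Add(1, Mul(2, Add(-4, -3)))), Pow(Add(35620, Mul(-1, 21737)), -1)) = Mul(Mul(Rational(-1, 3), -7, Add(1, Mul(2, -7))), Pow(Add(35620, -21737), -1)) = Mul(Mul(Rational(-1, 3), -7, Add(1, -14)), Pow(13883, -1)) = Mul(Mul(Rational(-1, 3), -7, -13), Rational(1, 13883)) = Mul(Rational(-91, 3), Rational(1, 13883)) = Rational(-91, 41649)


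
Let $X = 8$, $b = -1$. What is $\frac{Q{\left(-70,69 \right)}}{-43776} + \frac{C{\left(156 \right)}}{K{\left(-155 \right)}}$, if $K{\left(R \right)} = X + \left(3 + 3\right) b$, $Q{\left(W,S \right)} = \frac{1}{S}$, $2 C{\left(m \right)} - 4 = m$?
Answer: $\frac{120821759}{3020544} \approx 40.0$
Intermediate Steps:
$C{\left(m \right)} = 2 + \frac{m}{2}$
$K{\left(R \right)} = 2$ ($K{\left(R \right)} = 8 + \left(3 + 3\right) \left(-1\right) = 8 + 6 \left(-1\right) = 8 - 6 = 2$)
$\frac{Q{\left(-70,69 \right)}}{-43776} + \frac{C{\left(156 \right)}}{K{\left(-155 \right)}} = \frac{1}{69 \left(-43776\right)} + \frac{2 + \frac{1}{2} \cdot 156}{2} = \frac{1}{69} \left(- \frac{1}{43776}\right) + \left(2 + 78\right) \frac{1}{2} = - \frac{1}{3020544} + 80 \cdot \frac{1}{2} = - \frac{1}{3020544} + 40 = \frac{120821759}{3020544}$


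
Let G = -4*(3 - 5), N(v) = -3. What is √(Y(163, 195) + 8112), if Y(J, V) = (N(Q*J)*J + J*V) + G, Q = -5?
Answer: 2*√9854 ≈ 198.53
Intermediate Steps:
G = 8 (G = -4*(-2) = 8)
Y(J, V) = 8 - 3*J + J*V (Y(J, V) = (-3*J + J*V) + 8 = 8 - 3*J + J*V)
√(Y(163, 195) + 8112) = √((8 - 3*163 + 163*195) + 8112) = √((8 - 489 + 31785) + 8112) = √(31304 + 8112) = √39416 = 2*√9854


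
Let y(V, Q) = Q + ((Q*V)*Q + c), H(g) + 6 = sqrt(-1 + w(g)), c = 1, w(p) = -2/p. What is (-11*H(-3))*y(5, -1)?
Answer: 330 - 55*I*sqrt(3)/3 ≈ 330.0 - 31.754*I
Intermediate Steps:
H(g) = -6 + sqrt(-1 - 2/g)
y(V, Q) = 1 + Q + V*Q**2 (y(V, Q) = Q + ((Q*V)*Q + 1) = Q + (V*Q**2 + 1) = Q + (1 + V*Q**2) = 1 + Q + V*Q**2)
(-11*H(-3))*y(5, -1) = (-11*(-6 + sqrt((-2 - 1*(-3))/(-3))))*(1 - 1 + 5*(-1)**2) = (-11*(-6 + sqrt(-(-2 + 3)/3)))*(1 - 1 + 5*1) = (-11*(-6 + sqrt(-1/3*1)))*(1 - 1 + 5) = -11*(-6 + sqrt(-1/3))*5 = -11*(-6 + I*sqrt(3)/3)*5 = (66 - 11*I*sqrt(3)/3)*5 = 330 - 55*I*sqrt(3)/3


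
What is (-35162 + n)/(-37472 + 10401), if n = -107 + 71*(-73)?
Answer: 40452/27071 ≈ 1.4943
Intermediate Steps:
n = -5290 (n = -107 - 5183 = -5290)
(-35162 + n)/(-37472 + 10401) = (-35162 - 5290)/(-37472 + 10401) = -40452/(-27071) = -40452*(-1/27071) = 40452/27071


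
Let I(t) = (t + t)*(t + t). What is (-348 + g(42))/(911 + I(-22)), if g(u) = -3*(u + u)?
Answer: -200/949 ≈ -0.21075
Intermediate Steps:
g(u) = -6*u
I(t) = 4*t**2 (I(t) = (2*t)*(2*t) = 4*t**2)
(-348 + g(42))/(911 + I(-22)) = (-348 - 6*42)/(911 + 4*(-22)**2) = (-348 - 252)/(911 + 4*484) = -600/(911 + 1936) = -600/2847 = -600*1/2847 = -200/949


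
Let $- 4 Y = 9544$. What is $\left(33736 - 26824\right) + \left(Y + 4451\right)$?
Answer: $8977$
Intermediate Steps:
$Y = -2386$ ($Y = \left(- \frac{1}{4}\right) 9544 = -2386$)
$\left(33736 - 26824\right) + \left(Y + 4451\right) = \left(33736 - 26824\right) + \left(-2386 + 4451\right) = 6912 + 2065 = 8977$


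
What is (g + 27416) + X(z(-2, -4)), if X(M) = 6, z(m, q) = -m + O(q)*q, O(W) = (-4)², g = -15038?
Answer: 12384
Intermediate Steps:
O(W) = 16
z(m, q) = -m + 16*q
(g + 27416) + X(z(-2, -4)) = (-15038 + 27416) + 6 = 12378 + 6 = 12384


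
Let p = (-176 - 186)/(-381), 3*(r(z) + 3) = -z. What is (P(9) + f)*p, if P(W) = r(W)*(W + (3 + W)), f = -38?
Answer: -59368/381 ≈ -155.82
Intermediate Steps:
r(z) = -3 - z/3 (r(z) = -3 + (-z)/3 = -3 - z/3)
p = 362/381 (p = -362*(-1/381) = 362/381 ≈ 0.95013)
P(W) = (-3 - W/3)*(3 + 2*W) (P(W) = (-3 - W/3)*(W + (3 + W)) = (-3 - W/3)*(3 + 2*W))
(P(9) + f)*p = (-(3 + 2*9)*(9 + 9)/3 - 38)*(362/381) = (-⅓*(3 + 18)*18 - 38)*(362/381) = (-⅓*21*18 - 38)*(362/381) = (-126 - 38)*(362/381) = -164*362/381 = -59368/381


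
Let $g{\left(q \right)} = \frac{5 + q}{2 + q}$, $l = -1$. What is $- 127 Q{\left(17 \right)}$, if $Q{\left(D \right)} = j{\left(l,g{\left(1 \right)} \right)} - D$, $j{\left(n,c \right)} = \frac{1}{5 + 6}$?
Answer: $\frac{23622}{11} \approx 2147.5$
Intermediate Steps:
$g{\left(q \right)} = \frac{5 + q}{2 + q}$
$j{\left(n,c \right)} = \frac{1}{11}$
$Q{\left(D \right)} = \frac{1}{11} - D$
$- 127 Q{\left(17 \right)} = - 127 \left(\frac{1}{11} - 17\right) = \left(-127\right) \left(- \frac{186}{11}\right) = \frac{23622}{11}$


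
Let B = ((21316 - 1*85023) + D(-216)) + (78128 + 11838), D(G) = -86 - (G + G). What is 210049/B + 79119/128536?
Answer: 29103819259/3419700280 ≈ 8.5106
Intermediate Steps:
D(G) = -86 - 2*G
B = 26605 (B = ((21316 - 1*85023) + (-86 - 2*(-216))) + (78128 + 11838) = ((21316 - 85023) + (-86 + 432)) + 89966 = (-63707 + 346) + 89966 = -63361 + 89966 = 26605)
210049/B + 79119/128536 = 210049/26605 + 79119/128536 = 29103819259/3419700280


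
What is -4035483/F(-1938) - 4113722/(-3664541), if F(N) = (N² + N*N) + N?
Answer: 173170224529/295911685750 ≈ 0.58521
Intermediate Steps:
F(N) = N + 2*N² (F(N) = (N² + N²) + N = 2*N² + N = N + 2*N²)
-4035483/F(-1938) - 4113722/(-3664541) = -4035483*(-1/(1938*(1 + 2*(-1938)))) - 4113722/(-3664541) = -4035483*(-1/(1938*(1 - 3876))) - 4113722*(-1/3664541) = -4035483/((-1938*(-3875))) + 4113722/3664541 = -4035483/7509750 + 4113722/3664541 = -4035483*1/7509750 + 4113722/3664541 = -1345161/2503250 + 4113722/3664541 = 173170224529/295911685750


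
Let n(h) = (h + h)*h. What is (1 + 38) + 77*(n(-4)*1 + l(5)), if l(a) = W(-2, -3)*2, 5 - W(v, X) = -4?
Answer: 3889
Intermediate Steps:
W(v, X) = 9 (W(v, X) = 5 - 1*(-4) = 5 + 4 = 9)
n(h) = 2*h² (n(h) = (2*h)*h = 2*h²)
l(a) = 18 (l(a) = 9*2 = 18)
(1 + 38) + 77*(n(-4)*1 + l(5)) = (1 + 38) + 77*((2*(-4)²)*1 + 18) = 39 + 77*((2*16)*1 + 18) = 39 + 77*(32*1 + 18) = 39 + 77*(32 + 18) = 39 + 77*50 = 39 + 3850 = 3889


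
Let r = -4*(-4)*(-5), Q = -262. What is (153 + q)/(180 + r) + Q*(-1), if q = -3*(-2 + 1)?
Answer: 6589/25 ≈ 263.56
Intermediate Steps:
q = 3 (q = -3*(-1) = 3)
r = -80 (r = 16*(-5) = -80)
(153 + q)/(180 + r) + Q*(-1) = (153 + 3)/(180 - 80) - 262*(-1) = 156/100 + 262 = 156*(1/100) + 262 = 39/25 + 262 = 6589/25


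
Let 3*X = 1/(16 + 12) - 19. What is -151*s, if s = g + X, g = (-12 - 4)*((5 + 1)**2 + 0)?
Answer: 2462055/28 ≈ 87931.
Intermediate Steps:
X = -177/28 (X = (1/(16 + 12) - 19)/3 = (1/28 - 19)/3 = (1/3)*(-531/28) = -177/28 ≈ -6.3214)
g = -576 (g = -16*(6**2 + 0) = -16*(36 + 0) = -16*36 = -576)
s = -16305/28 (s = -576 - 177/28 = -16305/28 ≈ -582.32)
-151*s = -151*(-16305/28) = 2462055/28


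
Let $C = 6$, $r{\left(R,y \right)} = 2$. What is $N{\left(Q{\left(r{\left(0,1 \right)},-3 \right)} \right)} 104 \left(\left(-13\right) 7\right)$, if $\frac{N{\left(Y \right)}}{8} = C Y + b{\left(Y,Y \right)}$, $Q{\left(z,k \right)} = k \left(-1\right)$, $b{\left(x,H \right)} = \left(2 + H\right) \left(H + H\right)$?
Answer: $-3634176$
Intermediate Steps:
$b{\left(x,H \right)} = 2 H \left(2 + H\right)$ ($b{\left(x,H \right)} = \left(2 + H\right) 2 H = 2 H \left(2 + H\right)$)
$Q{\left(z,k \right)} = - k$
$N{\left(Y \right)} = 48 Y + 16 Y \left(2 + Y\right)$ ($N{\left(Y \right)} = 8 \left(6 Y + 2 Y \left(2 + Y\right)\right) = 48 Y + 16 Y \left(2 + Y\right)$)
$N{\left(Q{\left(r{\left(0,1 \right)},-3 \right)} \right)} 104 \left(\left(-13\right) 7\right) = 16 \left(\left(-1\right) \left(-3\right)\right) \left(5 - -3\right) 104 \left(\left(-13\right) 7\right) = 16 \cdot 3 \left(5 + 3\right) 104 \left(-91\right) = 16 \cdot 3 \cdot 8 \cdot 104 \left(-91\right) = 384 \cdot 104 \left(-91\right) = 39936 \left(-91\right) = -3634176$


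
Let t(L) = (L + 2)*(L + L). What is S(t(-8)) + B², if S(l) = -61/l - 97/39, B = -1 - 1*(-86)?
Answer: 3004301/416 ≈ 7221.9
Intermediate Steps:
B = 85 (B = -1 + 86 = 85)
t(L) = 2*L*(2 + L) (t(L) = (2 + L)*(2*L) = 2*L*(2 + L))
S(l) = -97/39 - 61/l (S(l) = -61/l - 97*1/39 = -61/l - 97/39 = -97/39 - 61/l)
S(t(-8)) + B² = (-97/39 - 61*(-1/(16*(2 - 8)))) + 85² = (-97/39 - 61/(2*(-8)*(-6))) + 7225 = (-97/39 - 61/96) + 7225 = -1299/416 + 7225 = 3004301/416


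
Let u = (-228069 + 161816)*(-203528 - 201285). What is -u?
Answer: -26820075689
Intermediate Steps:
u = 26820075689 (u = -66253*(-404813) = 26820075689)
-u = -1*26820075689 = -26820075689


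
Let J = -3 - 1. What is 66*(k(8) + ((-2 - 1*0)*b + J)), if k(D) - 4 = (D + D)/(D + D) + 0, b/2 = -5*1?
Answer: 1386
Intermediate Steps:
J = -4
b = -10 (b = 2*(-5*1) = 2*(-5) = -10)
k(D) = 5 (k(D) = 4 + ((D + D)/(D + D) + 0) = 4 + ((2*D)/((2*D)) + 0) = 4 + ((2*D)*(1/(2*D)) + 0) = 4 + (1 + 0) = 4 + 1 = 5)
66*(k(8) + ((-2 - 1*0)*b + J)) = 66*(5 + ((-2 - 1*0)*(-10) - 4)) = 66*(5 + ((-2 + 0)*(-10) - 4)) = 66*(5 + (-2*(-10) - 4)) = 66*(5 + (20 - 4)) = 66*(5 + 16) = 66*21 = 1386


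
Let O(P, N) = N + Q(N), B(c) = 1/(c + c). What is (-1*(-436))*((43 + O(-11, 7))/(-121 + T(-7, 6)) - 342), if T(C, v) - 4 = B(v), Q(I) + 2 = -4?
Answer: -209434344/1403 ≈ -1.4928e+5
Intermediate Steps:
Q(I) = -6 (Q(I) = -2 - 4 = -6)
B(c) = 1/(2*c)
T(C, v) = 4 + 1/(2*v)
O(P, N) = -6 + N (O(P, N) = N - 6 = -6 + N)
(-1*(-436))*((43 + O(-11, 7))/(-121 + T(-7, 6)) - 342) = (-1*(-436))*((43 + (-6 + 7))/(-121 + (4 + (½)/6)) - 342) = 436*((43 + 1)/(-121 + (4 + (½)*(⅙))) - 342) = 436*(44/(-121 + (4 + 1/12)) - 342) = 436*(44/(-121 + 49/12) - 342) = 436*(44/(-1403/12) - 342) = 436*(44*(-12/1403) - 342) = 436*(-528/1403 - 342) = 436*(-480354/1403) = -209434344/1403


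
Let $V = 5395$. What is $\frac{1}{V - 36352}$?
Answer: $- \frac{1}{30957} \approx -3.2303 \cdot 10^{-5}$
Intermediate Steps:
$\frac{1}{V - 36352} = \frac{1}{5395 - 36352} = \frac{1}{-30957} = - \frac{1}{30957}$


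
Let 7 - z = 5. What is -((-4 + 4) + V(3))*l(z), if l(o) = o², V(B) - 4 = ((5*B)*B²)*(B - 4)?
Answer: 524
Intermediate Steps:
z = 2 (z = 7 - 1*5 = 7 - 5 = 2)
V(B) = 4 + 5*B³*(-4 + B) (V(B) = 4 + ((5*B)*B²)*(B - 4) = 4 + (5*B³)*(-4 + B) = 4 + 5*B³*(-4 + B))
-((-4 + 4) + V(3))*l(z) = -((-4 + 4) + (4 - 20*3³ + 5*3⁴))*2² = -(0 + (4 - 20*27 + 5*81))*4 = -(0 + (4 - 540 + 405))*4 = -(0 - 131)*4 = -(-131)*4 = -1*(-524) = 524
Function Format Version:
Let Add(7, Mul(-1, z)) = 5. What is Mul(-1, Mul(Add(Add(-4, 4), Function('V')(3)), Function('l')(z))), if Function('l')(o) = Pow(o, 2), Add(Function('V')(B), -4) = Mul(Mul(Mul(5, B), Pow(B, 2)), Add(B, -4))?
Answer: 524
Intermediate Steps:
z = 2 (z = Add(7, Mul(-1, 5)) = Add(7, -5) = 2)
Function('V')(B) = Add(4, Mul(5, Pow(B, 3), Add(-4, B))) (Function('V')(B) = Add(4, Mul(Mul(Mul(5, B), Pow(B, 2)), Add(B, -4))) = Add(4, Mul(Mul(5, Pow(B, 3)), Add(-4, B))) = Add(4, Mul(5, Pow(B, 3), Add(-4, B))))
Mul(-1, Mul(Add(Add(-4, 4), Function('V')(3)), Function('l')(z))) = Mul(-1, Mul(Add(Add(-4, 4), Add(4, Mul(-20, Pow(3, 3)), Mul(5, Pow(3, 4)))), Pow(2, 2))) = Mul(-1, Mul(Add(0, Add(4, Mul(-20, 27), Mul(5, 81))), 4)) = Mul(-1, Mul(Add(0, Add(4, -540, 405)), 4)) = Mul(-1, Mul(Add(0, -131), 4)) = Mul(-1, Mul(-131, 4)) = Mul(-1, -524) = 524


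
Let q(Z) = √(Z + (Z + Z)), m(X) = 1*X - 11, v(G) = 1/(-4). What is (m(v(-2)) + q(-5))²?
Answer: 1785/16 - 45*I*√15/2 ≈ 111.56 - 87.142*I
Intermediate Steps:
v(G) = -¼
m(X) = -11 + X (m(X) = X - 11 = -11 + X)
q(Z) = √3*√Z (q(Z) = √(Z + 2*Z) = √(3*Z) = √3*√Z)
(m(v(-2)) + q(-5))² = ((-11 - ¼) + √3*√(-5))² = (-45/4 + √3*(I*√5))² = (-45/4 + I*√15)²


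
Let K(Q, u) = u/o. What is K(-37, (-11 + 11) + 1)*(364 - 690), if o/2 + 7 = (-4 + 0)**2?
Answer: -163/9 ≈ -18.111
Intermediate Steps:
o = 18 (o = -14 + 2*(-4 + 0)**2 = -14 + 2*(-4)**2 = -14 + 2*16 = -14 + 32 = 18)
K(Q, u) = u/18
K(-37, (-11 + 11) + 1)*(364 - 690) = (((-11 + 11) + 1)/18)*(364 - 690) = ((0 + 1)/18)*(-326) = ((1/18)*1)*(-326) = (1/18)*(-326) = -163/9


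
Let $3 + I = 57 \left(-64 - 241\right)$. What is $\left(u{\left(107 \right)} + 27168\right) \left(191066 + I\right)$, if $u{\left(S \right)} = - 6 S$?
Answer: $4606982628$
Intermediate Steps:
$I = -17388$ ($I = -3 + 57 \left(-64 - 241\right) = -3 + 57 \left(-305\right) = -3 - 17385 = -17388$)
$\left(u{\left(107 \right)} + 27168\right) \left(191066 + I\right) = \left(\left(-6\right) 107 + 27168\right) \left(191066 - 17388\right) = \left(-642 + 27168\right) 173678 = 26526 \cdot 173678 = 4606982628$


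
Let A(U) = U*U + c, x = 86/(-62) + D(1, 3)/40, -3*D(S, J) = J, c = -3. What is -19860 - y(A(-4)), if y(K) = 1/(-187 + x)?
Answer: -4639910420/233631 ≈ -19860.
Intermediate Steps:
D(S, J) = -J/3
x = -1751/1240 (x = 86/(-62) - ⅓*3/40 = 86*(-1/62) - 1*1/40 = -43/31 - 1/40 = -1751/1240 ≈ -1.4121)
A(U) = -3 + U² (A(U) = U*U - 3 = U² - 3 = -3 + U²)
y(K) = -1240/233631 (y(K) = 1/(-187 - 1751/1240) = 1/(-233631/1240) = -1240/233631)
-19860 - y(A(-4)) = -19860 - 1*(-1240/233631) = -19860 + 1240/233631 = -4639910420/233631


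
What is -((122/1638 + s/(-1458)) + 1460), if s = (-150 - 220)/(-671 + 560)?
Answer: -290579188/199017 ≈ -1460.1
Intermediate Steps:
s = 10/3 (s = -370/(-111) = -370*(-1/111) = 10/3 ≈ 3.3333)
-((122/1638 + s/(-1458)) + 1460) = -((122/1638 + (10/3)/(-1458)) + 1460) = -((122*(1/1638) + (10/3)*(-1/1458)) + 1460) = -((61/819 - 5/2187) + 1460) = -(14368/199017 + 1460) = -1*290579188/199017 = -290579188/199017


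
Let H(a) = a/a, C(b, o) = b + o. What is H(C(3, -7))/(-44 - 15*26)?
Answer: -1/434 ≈ -0.0023041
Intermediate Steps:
H(a) = 1
H(C(3, -7))/(-44 - 15*26) = 1/(-44 - 15*26) = 1/(-44 - 390) = 1/(-434) = 1*(-1/434) = -1/434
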